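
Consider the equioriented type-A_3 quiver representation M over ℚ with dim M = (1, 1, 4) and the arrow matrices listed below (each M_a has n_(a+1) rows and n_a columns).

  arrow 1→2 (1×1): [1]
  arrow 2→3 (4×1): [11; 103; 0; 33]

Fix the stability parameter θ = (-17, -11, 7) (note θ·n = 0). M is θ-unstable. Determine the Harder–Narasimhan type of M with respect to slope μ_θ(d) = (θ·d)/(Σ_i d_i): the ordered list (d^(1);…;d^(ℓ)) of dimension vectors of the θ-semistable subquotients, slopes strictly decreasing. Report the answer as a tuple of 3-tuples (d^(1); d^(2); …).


Via rank(M_{q-1}∘⋯∘M_p): M ≅ I[1,3], I[3,3]^3.
μ_θ-semistable layers: μ^(1)=7; μ^(2)=-11; μ^(3)=-17

((0, 0, 4); (0, 1, 0); (1, 0, 0))


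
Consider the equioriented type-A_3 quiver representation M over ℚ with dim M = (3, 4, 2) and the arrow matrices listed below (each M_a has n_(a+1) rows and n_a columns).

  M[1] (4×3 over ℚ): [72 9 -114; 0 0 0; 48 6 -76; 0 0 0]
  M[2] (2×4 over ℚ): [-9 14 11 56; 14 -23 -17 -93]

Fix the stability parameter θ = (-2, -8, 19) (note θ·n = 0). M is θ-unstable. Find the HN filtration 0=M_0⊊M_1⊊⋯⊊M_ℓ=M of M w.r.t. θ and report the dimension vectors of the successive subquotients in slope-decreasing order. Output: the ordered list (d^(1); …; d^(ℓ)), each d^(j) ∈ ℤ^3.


Interval decomposition of M: I[1,1]^2, I[1,3], I[2,2]^2, I[2,3].
HN type (ℓ=4): μ^(1)=19; μ^(2)=-2; μ^(3)=-5; μ^(4)=-8

((0, 0, 2); (2, 0, 0); (1, 1, 0); (0, 3, 0))


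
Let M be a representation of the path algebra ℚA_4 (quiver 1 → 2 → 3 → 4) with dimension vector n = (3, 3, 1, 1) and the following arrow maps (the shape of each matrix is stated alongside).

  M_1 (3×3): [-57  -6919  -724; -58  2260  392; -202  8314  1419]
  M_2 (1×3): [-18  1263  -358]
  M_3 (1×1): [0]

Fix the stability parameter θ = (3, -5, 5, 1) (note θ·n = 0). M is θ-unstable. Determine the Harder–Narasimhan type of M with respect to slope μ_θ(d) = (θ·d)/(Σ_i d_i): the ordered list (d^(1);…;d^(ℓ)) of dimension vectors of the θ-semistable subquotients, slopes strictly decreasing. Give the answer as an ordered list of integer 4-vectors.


Interval decomposition of M: I[1,2]^2, I[1,3], I[4,4].
HN type (ℓ=3): μ^(1)=5; μ^(2)=1; μ^(3)=-1

((0, 0, 1, 0); (0, 0, 0, 1); (3, 3, 0, 0))


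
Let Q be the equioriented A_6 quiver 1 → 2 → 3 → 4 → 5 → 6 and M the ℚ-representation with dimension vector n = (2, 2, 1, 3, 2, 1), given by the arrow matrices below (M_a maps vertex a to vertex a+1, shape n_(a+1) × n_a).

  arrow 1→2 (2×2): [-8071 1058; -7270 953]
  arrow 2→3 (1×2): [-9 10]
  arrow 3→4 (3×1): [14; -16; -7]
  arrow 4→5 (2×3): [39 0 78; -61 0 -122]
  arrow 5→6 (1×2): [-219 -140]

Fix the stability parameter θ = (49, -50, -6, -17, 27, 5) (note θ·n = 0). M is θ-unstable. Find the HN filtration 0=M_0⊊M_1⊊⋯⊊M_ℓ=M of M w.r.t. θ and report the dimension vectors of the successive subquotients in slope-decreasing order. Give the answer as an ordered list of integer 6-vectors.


Interval decomposition of M: I[1,2], I[1,4], I[4,4], I[4,6], I[5,5].
HN type (ℓ=5): μ^(1)=27; μ^(2)=16; μ^(3)=-1/2; μ^(4)=-6; μ^(5)=-17

((0, 0, 0, 0, 1, 0); (0, 0, 0, 0, 1, 1); (1, 1, 0, 0, 0, 0); (1, 1, 1, 1, 0, 0); (0, 0, 0, 2, 0, 0))


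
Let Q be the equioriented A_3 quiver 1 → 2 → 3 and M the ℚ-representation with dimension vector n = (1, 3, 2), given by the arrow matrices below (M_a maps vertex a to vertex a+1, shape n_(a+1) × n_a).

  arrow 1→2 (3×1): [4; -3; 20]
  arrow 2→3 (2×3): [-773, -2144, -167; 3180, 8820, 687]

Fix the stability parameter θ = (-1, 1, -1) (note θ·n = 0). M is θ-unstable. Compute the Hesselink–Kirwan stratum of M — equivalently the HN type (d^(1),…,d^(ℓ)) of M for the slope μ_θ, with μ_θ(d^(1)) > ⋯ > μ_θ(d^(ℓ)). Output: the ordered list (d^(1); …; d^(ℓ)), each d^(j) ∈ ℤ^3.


Interval decomposition of M: I[1,2], I[2,3]^2.
HN type (ℓ=3): μ^(1)=1; μ^(2)=0; μ^(3)=-1

((0, 1, 0); (0, 2, 2); (1, 0, 0))


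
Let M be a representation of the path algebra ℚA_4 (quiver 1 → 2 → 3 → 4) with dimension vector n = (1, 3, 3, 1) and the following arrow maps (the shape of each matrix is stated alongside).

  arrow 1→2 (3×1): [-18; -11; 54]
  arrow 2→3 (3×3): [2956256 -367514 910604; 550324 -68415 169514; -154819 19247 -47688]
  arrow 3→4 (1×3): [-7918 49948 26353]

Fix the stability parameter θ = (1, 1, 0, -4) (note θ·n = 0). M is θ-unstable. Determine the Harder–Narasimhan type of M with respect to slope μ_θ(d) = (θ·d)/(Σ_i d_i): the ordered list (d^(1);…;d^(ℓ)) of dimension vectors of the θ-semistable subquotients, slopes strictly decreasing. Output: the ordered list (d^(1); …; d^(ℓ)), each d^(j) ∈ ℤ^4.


Via rank(M_{q-1}∘⋯∘M_p): M ≅ I[1,4], I[2,2], I[2,3], I[3,3].
μ_θ-semistable layers: μ^(1)=1; μ^(2)=1/2; μ^(3)=0; μ^(4)=-1/2

((0, 1, 0, 0); (0, 1, 1, 0); (0, 0, 1, 0); (1, 1, 1, 1))


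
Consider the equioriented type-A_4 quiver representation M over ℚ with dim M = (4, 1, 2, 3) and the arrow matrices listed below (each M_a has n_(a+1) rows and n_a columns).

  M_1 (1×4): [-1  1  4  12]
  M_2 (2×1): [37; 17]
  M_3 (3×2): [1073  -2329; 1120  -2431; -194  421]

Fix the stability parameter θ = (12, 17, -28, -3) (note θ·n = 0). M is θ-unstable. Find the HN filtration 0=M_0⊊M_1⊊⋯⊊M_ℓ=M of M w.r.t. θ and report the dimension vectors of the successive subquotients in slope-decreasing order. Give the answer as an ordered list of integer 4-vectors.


Via rank(M_{q-1}∘⋯∘M_p): M ≅ I[1,1]^3, I[1,4], I[3,4], I[4,4].
μ_θ-semistable layers: μ^(1)=12; μ^(2)=-1/2; μ^(3)=-3; μ^(4)=-28

((3, 0, 0, 0); (1, 1, 1, 1); (0, 0, 0, 2); (0, 0, 1, 0))


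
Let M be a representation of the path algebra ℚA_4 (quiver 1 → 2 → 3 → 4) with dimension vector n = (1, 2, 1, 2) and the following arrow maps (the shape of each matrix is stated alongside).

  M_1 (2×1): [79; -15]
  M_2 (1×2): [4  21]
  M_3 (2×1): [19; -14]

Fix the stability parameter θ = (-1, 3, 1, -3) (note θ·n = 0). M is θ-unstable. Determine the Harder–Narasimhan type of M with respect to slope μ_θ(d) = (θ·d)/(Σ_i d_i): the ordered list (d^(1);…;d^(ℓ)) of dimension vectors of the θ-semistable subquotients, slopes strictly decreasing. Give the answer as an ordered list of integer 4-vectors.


Barcode: M ≅ I[1,4], I[2,2], I[4,4]. HN layers by μ_θ (4 steps, strictly decreasing):
  μ^(1)=3; μ^(2)=1/3; μ^(3)=-1; μ^(4)=-3

((0, 1, 0, 0); (0, 1, 1, 1); (1, 0, 0, 0); (0, 0, 0, 1))


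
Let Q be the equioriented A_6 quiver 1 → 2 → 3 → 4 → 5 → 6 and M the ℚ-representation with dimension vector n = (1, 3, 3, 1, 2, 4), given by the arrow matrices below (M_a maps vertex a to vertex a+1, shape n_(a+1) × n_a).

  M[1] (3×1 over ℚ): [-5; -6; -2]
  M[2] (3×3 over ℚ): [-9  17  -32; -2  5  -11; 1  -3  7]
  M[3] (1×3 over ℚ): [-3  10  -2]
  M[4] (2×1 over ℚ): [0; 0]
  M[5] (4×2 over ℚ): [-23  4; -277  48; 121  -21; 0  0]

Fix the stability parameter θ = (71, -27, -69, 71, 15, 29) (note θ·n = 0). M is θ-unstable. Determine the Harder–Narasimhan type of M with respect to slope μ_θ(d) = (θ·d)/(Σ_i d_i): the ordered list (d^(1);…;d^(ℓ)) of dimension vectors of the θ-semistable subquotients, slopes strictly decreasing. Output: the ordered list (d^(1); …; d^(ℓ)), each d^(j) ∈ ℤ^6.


Via rank(M_{q-1}∘⋯∘M_p): M ≅ I[1,4], I[2,3]^2, I[5,6]^2, I[6,6]^2.
μ_θ-semistable layers: μ^(1)=71; μ^(2)=29; μ^(3)=15; μ^(4)=-25/3; μ^(5)=-48

((0, 0, 0, 1, 0, 0); (0, 0, 0, 0, 0, 4); (0, 0, 0, 0, 2, 0); (1, 1, 1, 0, 0, 0); (0, 2, 2, 0, 0, 0))


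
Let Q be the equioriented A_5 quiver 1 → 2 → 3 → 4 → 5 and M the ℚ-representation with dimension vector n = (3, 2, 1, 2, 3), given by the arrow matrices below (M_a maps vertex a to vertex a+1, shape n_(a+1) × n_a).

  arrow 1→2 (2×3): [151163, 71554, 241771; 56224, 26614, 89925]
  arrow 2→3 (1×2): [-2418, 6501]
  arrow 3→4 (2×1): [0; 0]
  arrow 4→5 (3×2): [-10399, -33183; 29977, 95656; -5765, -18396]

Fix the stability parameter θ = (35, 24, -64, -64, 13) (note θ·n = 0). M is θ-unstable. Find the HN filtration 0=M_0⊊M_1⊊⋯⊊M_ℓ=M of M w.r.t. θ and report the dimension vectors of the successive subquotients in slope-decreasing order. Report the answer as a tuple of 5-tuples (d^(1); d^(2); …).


Interval decomposition of M: I[1,1], I[1,2], I[1,3], I[4,5]^2, I[5,5].
HN type (ℓ=5): μ^(1)=35; μ^(2)=59/2; μ^(3)=13; μ^(4)=-5/3; μ^(5)=-64

((1, 0, 0, 0, 0); (1, 1, 0, 0, 0); (0, 0, 0, 0, 3); (1, 1, 1, 0, 0); (0, 0, 0, 2, 0))


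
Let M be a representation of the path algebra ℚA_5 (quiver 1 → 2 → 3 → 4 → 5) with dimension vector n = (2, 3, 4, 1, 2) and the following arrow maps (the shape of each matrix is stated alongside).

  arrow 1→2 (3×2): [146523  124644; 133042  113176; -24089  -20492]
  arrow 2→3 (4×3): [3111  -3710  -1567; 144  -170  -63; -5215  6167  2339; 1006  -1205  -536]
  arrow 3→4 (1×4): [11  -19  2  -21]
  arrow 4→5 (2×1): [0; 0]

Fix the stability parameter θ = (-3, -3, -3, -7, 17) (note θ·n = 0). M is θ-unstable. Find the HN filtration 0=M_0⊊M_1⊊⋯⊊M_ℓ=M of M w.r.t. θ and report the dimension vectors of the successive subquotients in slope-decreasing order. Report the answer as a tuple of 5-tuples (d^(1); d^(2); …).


Via rank(M_{q-1}∘⋯∘M_p): M ≅ I[1,1], I[1,4], I[2,3]^2, I[3,3], I[5,5]^2.
μ_θ-semistable layers: μ^(1)=17; μ^(2)=-3; μ^(3)=-4

((0, 0, 0, 0, 2); (1, 2, 3, 0, 0); (1, 1, 1, 1, 0))


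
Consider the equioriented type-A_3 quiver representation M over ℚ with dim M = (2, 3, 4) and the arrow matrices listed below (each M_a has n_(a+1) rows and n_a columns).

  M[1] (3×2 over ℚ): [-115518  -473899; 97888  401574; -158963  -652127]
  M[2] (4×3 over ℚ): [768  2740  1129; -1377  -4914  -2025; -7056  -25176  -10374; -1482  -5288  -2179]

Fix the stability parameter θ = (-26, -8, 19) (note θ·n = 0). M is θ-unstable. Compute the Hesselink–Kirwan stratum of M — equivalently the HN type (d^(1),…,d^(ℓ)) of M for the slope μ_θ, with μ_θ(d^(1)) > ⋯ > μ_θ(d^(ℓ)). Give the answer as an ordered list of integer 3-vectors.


Via rank(M_{q-1}∘⋯∘M_p): M ≅ I[1,3]^2, I[2,2], I[3,3]^2.
μ_θ-semistable layers: μ^(1)=19; μ^(2)=-8; μ^(3)=-26

((0, 0, 4); (0, 3, 0); (2, 0, 0))


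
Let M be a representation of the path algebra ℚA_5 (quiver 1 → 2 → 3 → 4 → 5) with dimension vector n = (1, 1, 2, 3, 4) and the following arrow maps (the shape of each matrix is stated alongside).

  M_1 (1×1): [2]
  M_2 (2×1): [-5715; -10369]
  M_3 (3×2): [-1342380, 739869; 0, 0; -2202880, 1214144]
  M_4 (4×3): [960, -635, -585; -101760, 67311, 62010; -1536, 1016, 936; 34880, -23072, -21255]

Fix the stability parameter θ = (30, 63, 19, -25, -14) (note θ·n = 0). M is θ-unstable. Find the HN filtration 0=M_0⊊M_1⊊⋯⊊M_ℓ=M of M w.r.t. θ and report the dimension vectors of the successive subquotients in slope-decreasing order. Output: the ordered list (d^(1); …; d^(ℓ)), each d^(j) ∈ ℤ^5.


Interval decomposition of M: I[1,4], I[3,3], I[4,5]^2, I[5,5]^2.
HN type (ℓ=4): μ^(1)=87/4; μ^(2)=19; μ^(3)=-14; μ^(4)=-25

((1, 1, 1, 1, 0); (0, 0, 1, 0, 0); (0, 0, 0, 0, 4); (0, 0, 0, 2, 0))


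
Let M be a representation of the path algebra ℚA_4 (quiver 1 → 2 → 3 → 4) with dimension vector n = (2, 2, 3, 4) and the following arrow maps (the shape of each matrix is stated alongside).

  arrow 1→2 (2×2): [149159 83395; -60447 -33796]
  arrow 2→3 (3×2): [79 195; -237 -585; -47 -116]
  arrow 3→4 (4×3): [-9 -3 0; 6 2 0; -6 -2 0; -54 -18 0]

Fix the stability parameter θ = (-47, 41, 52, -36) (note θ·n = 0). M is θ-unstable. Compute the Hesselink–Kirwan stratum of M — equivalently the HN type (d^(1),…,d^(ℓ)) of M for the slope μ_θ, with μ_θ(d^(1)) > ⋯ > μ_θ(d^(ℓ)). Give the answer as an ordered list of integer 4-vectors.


Barcode: M ≅ I[1,3]^2, I[3,4], I[4,4]^3. HN layers by μ_θ (5 steps, strictly decreasing):
  μ^(1)=52; μ^(2)=41; μ^(3)=8; μ^(4)=-36; μ^(5)=-47

((0, 0, 2, 0); (0, 2, 0, 0); (0, 0, 1, 1); (0, 0, 0, 3); (2, 0, 0, 0))


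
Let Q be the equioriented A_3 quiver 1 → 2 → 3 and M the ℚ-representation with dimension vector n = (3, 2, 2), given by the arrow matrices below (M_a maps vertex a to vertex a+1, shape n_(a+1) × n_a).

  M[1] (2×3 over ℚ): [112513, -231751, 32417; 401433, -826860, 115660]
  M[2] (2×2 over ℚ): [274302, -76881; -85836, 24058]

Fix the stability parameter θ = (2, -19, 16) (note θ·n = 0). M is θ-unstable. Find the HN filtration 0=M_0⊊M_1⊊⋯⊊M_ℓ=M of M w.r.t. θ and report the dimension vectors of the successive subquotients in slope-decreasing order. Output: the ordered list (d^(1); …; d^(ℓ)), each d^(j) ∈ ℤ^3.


Interval decomposition of M: I[1,1], I[1,2], I[1,3], I[3,3].
HN type (ℓ=3): μ^(1)=16; μ^(2)=2; μ^(3)=-17/2

((0, 0, 2); (1, 0, 0); (2, 2, 0))


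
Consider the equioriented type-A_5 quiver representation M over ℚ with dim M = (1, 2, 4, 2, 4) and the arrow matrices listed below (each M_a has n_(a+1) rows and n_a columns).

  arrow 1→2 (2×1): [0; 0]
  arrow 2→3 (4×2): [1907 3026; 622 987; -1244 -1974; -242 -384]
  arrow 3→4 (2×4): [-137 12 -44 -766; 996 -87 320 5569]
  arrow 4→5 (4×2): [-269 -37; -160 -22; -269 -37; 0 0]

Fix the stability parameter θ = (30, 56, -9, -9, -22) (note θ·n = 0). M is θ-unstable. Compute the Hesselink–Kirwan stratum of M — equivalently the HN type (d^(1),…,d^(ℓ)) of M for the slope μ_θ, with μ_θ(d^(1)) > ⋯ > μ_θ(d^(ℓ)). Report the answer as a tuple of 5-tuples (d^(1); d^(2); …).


Barcode: M ≅ I[1,1], I[2,5]^2, I[3,3]^2, I[5,5]^2. HN layers by μ_θ (4 steps, strictly decreasing):
  μ^(1)=30; μ^(2)=4; μ^(3)=-9; μ^(4)=-22

((1, 0, 0, 0, 0); (0, 2, 2, 2, 2); (0, 0, 2, 0, 0); (0, 0, 0, 0, 2))


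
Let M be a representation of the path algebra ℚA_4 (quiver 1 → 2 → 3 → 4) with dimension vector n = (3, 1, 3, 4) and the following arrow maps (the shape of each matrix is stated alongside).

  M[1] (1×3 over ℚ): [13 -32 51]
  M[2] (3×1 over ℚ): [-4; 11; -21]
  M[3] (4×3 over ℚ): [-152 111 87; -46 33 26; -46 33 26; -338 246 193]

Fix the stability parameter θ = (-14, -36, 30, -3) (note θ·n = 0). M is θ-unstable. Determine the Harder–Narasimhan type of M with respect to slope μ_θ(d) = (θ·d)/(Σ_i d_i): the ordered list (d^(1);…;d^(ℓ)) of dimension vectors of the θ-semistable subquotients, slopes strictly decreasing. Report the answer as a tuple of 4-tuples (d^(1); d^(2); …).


Barcode: M ≅ I[1,1]^2, I[1,4], I[3,3], I[3,4], I[4,4]^2. HN layers by μ_θ (5 steps, strictly decreasing):
  μ^(1)=30; μ^(2)=27/2; μ^(3)=-3; μ^(4)=-14; μ^(5)=-25

((0, 0, 1, 0); (0, 0, 2, 2); (0, 0, 0, 2); (2, 0, 0, 0); (1, 1, 0, 0))


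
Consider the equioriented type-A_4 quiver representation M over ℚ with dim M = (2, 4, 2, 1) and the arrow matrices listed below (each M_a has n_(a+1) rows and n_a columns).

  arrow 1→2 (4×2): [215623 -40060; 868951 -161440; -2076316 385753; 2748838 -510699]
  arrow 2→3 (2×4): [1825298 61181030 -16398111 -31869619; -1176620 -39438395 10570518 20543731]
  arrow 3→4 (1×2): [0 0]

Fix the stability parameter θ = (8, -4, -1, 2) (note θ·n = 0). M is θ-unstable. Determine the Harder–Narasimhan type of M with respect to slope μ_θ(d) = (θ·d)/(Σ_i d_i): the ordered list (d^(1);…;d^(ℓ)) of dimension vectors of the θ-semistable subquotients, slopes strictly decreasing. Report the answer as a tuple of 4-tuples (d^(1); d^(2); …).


Barcode: M ≅ I[1,2], I[1,3], I[2,2], I[2,3], I[4,4]. HN layers by μ_θ (4 steps, strictly decreasing):
  μ^(1)=2; μ^(2)=1; μ^(3)=-1; μ^(4)=-4

((1, 1, 0, 1); (1, 1, 1, 0); (0, 0, 1, 0); (0, 2, 0, 0))


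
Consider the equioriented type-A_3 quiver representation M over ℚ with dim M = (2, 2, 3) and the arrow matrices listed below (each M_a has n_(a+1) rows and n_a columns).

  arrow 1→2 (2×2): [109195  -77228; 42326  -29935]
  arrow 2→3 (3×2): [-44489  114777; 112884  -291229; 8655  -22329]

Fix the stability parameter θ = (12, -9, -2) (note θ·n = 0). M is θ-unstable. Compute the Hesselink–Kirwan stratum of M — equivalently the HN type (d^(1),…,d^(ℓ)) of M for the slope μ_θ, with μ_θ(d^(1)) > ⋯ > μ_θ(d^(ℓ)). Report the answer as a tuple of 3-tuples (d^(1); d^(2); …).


Via rank(M_{q-1}∘⋯∘M_p): M ≅ I[1,3]^2, I[3,3].
μ_θ-semistable layers: μ^(1)=1/3; μ^(2)=-2

((2, 2, 2); (0, 0, 1))


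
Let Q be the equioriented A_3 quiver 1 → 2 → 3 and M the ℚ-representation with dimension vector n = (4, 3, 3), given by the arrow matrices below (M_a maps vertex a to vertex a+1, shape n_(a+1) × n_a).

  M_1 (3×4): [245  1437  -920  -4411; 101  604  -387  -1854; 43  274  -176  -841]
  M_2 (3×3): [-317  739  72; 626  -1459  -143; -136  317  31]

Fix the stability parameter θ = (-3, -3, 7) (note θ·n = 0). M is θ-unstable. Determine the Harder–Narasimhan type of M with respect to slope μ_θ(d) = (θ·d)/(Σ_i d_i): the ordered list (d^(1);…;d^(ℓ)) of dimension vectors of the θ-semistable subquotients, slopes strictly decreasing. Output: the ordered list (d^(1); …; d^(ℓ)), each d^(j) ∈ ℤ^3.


Interval decomposition of M: I[1,1], I[1,2], I[1,3]^2, I[3,3].
HN type (ℓ=2): μ^(1)=7; μ^(2)=-3

((0, 0, 3); (4, 3, 0))


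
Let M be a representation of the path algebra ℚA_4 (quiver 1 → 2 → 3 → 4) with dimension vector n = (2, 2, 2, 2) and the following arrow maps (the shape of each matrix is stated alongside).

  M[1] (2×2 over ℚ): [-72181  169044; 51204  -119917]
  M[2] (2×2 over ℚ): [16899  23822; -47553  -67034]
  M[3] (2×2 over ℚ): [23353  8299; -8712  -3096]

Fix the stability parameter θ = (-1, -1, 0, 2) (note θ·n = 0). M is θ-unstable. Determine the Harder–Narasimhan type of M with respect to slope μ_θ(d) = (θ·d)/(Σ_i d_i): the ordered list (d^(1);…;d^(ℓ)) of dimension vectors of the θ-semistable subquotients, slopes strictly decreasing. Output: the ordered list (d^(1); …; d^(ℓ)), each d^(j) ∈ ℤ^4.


Interval decomposition of M: I[1,2], I[1,3], I[3,4], I[4,4].
HN type (ℓ=3): μ^(1)=2; μ^(2)=0; μ^(3)=-1

((0, 0, 0, 2); (0, 0, 2, 0); (2, 2, 0, 0))


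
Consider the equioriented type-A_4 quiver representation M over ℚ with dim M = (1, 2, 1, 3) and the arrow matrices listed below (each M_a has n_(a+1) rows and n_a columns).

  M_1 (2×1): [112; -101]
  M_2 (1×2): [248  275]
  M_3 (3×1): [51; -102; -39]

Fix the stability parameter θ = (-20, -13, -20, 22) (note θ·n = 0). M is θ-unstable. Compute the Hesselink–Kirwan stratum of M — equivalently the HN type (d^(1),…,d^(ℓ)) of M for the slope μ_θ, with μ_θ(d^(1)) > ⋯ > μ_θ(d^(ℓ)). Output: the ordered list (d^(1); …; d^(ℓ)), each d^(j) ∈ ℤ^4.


Via rank(M_{q-1}∘⋯∘M_p): M ≅ I[1,4], I[2,2], I[4,4]^2.
μ_θ-semistable layers: μ^(1)=22; μ^(2)=-13; μ^(3)=-33/2; μ^(4)=-20

((0, 0, 0, 3); (0, 1, 0, 0); (0, 1, 1, 0); (1, 0, 0, 0))


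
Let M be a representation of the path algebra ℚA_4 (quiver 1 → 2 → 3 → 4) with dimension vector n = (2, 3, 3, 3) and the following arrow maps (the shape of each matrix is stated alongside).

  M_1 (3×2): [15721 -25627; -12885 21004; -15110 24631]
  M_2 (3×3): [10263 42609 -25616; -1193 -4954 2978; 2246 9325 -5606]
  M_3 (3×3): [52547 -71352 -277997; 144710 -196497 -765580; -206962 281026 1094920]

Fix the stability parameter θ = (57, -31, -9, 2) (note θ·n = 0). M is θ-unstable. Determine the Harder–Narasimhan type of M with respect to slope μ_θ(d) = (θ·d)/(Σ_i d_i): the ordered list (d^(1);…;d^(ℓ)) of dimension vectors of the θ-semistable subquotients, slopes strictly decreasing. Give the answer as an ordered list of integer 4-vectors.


Barcode: M ≅ I[1,4]^2, I[2,4]. HN layers by μ_θ (4 steps, strictly decreasing):
  μ^(1)=19/4; μ^(2)=2; μ^(3)=-9; μ^(4)=-31

((2, 2, 2, 2); (0, 0, 0, 1); (0, 0, 1, 0); (0, 1, 0, 0))


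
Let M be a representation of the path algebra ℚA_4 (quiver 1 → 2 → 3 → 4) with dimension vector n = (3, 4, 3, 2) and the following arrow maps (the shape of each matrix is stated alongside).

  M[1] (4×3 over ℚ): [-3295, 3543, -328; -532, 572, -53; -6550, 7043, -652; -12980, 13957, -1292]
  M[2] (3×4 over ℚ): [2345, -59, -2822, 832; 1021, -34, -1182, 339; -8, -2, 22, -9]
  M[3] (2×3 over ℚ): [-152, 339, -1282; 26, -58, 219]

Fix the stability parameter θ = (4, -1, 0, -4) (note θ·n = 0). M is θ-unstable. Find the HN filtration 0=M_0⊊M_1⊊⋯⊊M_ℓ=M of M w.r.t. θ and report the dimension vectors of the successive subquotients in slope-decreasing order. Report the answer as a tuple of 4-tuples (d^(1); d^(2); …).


Barcode: M ≅ I[1,3], I[1,4]^2, I[2,2]. HN layers by μ_θ (3 steps, strictly decreasing):
  μ^(1)=1; μ^(2)=-1/4; μ^(3)=-1

((1, 1, 1, 0); (2, 2, 2, 2); (0, 1, 0, 0))


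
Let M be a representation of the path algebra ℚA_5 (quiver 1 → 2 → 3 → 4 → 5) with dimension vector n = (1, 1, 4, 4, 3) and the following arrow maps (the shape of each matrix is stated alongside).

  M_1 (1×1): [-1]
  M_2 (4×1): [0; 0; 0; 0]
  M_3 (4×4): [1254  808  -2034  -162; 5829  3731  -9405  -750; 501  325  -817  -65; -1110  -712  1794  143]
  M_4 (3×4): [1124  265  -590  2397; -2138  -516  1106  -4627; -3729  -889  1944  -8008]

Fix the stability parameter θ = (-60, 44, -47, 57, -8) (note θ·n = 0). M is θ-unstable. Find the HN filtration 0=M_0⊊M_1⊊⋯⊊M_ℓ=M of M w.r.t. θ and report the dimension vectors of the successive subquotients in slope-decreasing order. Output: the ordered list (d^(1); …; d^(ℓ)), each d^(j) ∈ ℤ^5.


Interval decomposition of M: I[1,2], I[3,3], I[3,5]^3, I[4,4].
HN type (ℓ=5): μ^(1)=57; μ^(2)=44; μ^(3)=49/2; μ^(4)=-47; μ^(5)=-60

((0, 0, 0, 1, 0); (0, 1, 0, 0, 0); (0, 0, 0, 3, 3); (0, 0, 4, 0, 0); (1, 0, 0, 0, 0))


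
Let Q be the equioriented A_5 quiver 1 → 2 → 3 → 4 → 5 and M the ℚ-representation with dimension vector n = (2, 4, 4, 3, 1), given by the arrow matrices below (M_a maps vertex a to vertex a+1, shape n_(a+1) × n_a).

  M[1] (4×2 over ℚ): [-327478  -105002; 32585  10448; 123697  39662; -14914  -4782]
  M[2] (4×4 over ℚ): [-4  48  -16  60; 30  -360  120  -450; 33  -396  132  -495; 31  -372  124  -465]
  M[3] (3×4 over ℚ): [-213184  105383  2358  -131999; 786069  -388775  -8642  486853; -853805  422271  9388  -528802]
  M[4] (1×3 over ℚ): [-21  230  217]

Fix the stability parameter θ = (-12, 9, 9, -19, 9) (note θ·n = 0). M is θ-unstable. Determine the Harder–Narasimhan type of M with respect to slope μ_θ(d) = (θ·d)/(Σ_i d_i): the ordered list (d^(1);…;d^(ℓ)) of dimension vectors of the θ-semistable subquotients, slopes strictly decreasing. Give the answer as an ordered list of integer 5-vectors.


Barcode: M ≅ I[1,2]^2, I[2,2], I[2,5], I[3,3], I[3,4]^2. HN layers by μ_θ (4 steps, strictly decreasing):
  μ^(1)=9; μ^(2)=-1/3; μ^(3)=-5; μ^(4)=-12

((0, 3, 1, 0, 1); (0, 1, 1, 1, 0); (0, 0, 2, 2, 0); (2, 0, 0, 0, 0))


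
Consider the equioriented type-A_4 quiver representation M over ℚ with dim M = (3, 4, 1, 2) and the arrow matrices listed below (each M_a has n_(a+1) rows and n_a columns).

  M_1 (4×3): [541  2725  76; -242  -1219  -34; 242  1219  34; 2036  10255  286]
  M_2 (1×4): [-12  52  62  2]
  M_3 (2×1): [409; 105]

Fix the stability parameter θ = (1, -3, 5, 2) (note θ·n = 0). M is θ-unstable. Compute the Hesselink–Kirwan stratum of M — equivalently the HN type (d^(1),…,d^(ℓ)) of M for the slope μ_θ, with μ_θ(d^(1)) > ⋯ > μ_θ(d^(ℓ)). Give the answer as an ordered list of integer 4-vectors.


Interval decomposition of M: I[1,1], I[1,2]^2, I[2,2], I[2,4], I[4,4].
HN type (ℓ=5): μ^(1)=7/2; μ^(2)=2; μ^(3)=1; μ^(4)=-1; μ^(5)=-3

((0, 0, 1, 1); (0, 0, 0, 1); (1, 0, 0, 0); (2, 2, 0, 0); (0, 2, 0, 0))


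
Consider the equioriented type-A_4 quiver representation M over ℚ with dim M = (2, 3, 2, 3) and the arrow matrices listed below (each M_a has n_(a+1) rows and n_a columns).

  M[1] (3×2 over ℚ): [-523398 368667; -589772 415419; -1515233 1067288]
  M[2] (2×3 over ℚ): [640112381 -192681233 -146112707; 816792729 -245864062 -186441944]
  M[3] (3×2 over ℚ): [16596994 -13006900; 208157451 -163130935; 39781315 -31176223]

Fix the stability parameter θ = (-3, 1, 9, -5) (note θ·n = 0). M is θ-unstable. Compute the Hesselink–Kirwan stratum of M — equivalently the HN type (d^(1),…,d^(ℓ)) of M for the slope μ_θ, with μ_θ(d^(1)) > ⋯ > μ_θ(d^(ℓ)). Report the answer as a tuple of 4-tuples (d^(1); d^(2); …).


Barcode: M ≅ I[1,4]^2, I[2,2], I[4,4]. HN layers by μ_θ (4 steps, strictly decreasing):
  μ^(1)=2; μ^(2)=1; μ^(3)=-3; μ^(4)=-5

((0, 0, 2, 2); (0, 3, 0, 0); (2, 0, 0, 0); (0, 0, 0, 1))


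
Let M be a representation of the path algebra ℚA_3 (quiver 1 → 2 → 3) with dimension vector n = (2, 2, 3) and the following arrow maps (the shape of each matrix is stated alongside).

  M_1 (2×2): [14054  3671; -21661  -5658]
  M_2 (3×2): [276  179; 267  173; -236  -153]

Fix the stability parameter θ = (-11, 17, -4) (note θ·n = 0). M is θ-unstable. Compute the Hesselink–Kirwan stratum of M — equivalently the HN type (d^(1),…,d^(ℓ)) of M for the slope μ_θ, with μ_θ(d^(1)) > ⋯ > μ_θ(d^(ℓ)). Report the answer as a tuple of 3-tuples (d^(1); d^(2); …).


Barcode: M ≅ I[1,3]^2, I[3,3]. HN layers by μ_θ (3 steps, strictly decreasing):
  μ^(1)=13/2; μ^(2)=-4; μ^(3)=-11

((0, 2, 2); (0, 0, 1); (2, 0, 0))


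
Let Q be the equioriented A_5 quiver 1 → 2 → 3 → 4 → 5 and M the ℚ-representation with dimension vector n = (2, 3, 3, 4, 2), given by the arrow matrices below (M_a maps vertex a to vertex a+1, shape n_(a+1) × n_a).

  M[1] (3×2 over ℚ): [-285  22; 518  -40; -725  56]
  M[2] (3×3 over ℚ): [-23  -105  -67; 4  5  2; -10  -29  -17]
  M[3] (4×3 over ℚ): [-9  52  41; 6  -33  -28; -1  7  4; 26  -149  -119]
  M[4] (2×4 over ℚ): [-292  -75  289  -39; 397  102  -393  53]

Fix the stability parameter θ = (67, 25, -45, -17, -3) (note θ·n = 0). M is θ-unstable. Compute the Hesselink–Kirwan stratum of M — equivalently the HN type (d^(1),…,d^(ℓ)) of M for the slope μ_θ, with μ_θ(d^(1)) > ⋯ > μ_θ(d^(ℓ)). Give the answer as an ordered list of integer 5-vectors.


Via rank(M_{q-1}∘⋯∘M_p): M ≅ I[1,4], I[1,5], I[2,4], I[4,5].
μ_θ-semistable layers: μ^(1)=15/2; μ^(2)=27/5; μ^(3)=-3; μ^(4)=-37/3; μ^(5)=-17

((1, 1, 1, 1, 0); (1, 1, 1, 1, 1); (0, 0, 0, 0, 1); (0, 1, 1, 1, 0); (0, 0, 0, 1, 0))


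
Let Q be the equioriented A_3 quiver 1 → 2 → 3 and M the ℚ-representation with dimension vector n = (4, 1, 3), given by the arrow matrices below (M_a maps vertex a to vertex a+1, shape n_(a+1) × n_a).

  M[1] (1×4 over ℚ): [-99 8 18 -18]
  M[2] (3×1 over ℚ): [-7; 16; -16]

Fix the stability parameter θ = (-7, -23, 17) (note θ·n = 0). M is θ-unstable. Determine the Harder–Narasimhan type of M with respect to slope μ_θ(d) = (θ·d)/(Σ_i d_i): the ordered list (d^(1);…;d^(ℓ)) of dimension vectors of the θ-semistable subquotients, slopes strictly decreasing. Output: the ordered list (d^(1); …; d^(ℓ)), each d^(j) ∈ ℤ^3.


Interval decomposition of M: I[1,1]^3, I[1,3], I[3,3]^2.
HN type (ℓ=3): μ^(1)=17; μ^(2)=-7; μ^(3)=-15

((0, 0, 3); (3, 0, 0); (1, 1, 0))


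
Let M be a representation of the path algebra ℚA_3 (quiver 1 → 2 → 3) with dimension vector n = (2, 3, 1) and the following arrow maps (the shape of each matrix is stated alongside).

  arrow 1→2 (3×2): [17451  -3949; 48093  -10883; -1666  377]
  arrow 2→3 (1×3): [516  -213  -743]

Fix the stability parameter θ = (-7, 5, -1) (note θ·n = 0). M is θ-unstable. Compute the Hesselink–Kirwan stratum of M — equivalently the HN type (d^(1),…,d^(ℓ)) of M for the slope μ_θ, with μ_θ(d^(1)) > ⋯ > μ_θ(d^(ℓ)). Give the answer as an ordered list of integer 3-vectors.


Interval decomposition of M: I[1,2], I[1,3], I[2,2].
HN type (ℓ=3): μ^(1)=5; μ^(2)=2; μ^(3)=-7

((0, 2, 0); (0, 1, 1); (2, 0, 0))


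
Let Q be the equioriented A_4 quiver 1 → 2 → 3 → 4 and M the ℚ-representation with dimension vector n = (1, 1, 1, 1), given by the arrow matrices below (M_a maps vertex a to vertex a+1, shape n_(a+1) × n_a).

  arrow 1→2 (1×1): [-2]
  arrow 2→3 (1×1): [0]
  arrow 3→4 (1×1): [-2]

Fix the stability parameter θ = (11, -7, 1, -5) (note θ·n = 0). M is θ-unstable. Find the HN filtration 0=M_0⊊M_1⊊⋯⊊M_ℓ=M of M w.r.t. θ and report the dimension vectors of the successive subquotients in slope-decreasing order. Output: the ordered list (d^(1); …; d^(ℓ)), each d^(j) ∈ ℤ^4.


Via rank(M_{q-1}∘⋯∘M_p): M ≅ I[1,2], I[3,4].
μ_θ-semistable layers: μ^(1)=2; μ^(2)=-2

((1, 1, 0, 0); (0, 0, 1, 1))


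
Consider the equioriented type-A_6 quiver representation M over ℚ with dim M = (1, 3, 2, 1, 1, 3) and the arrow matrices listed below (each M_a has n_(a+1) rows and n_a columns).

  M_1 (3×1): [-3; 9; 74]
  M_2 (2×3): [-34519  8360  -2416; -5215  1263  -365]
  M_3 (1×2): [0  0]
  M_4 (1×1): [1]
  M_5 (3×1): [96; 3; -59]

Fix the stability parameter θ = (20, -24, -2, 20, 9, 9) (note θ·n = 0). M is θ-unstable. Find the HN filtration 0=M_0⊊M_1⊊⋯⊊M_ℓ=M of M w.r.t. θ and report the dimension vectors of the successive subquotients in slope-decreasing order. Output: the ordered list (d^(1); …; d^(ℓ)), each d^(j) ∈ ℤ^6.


Barcode: M ≅ I[1,3], I[2,2], I[2,3], I[4,6], I[6,6]^2. HN layers by μ_θ (4 steps, strictly decreasing):
  μ^(1)=38/3; μ^(2)=9; μ^(3)=-2; μ^(4)=-24

((0, 0, 0, 1, 1, 1); (0, 0, 0, 0, 0, 2); (1, 1, 2, 0, 0, 0); (0, 2, 0, 0, 0, 0))


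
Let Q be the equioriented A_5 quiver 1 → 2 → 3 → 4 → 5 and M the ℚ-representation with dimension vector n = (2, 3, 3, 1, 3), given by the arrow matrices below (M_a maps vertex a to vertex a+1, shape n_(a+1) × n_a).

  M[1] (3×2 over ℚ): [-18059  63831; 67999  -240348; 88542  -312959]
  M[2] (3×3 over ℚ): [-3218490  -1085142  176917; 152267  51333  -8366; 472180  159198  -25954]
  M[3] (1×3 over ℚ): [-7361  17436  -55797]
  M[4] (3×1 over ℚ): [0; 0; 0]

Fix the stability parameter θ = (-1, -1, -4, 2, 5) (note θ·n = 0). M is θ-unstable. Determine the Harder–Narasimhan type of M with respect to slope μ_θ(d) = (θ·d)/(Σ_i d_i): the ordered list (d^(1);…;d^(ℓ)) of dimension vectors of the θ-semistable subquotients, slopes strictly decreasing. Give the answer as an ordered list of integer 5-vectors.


Via rank(M_{q-1}∘⋯∘M_p): M ≅ I[1,3], I[1,4], I[2,3], I[5,5]^3.
μ_θ-semistable layers: μ^(1)=5; μ^(2)=2; μ^(3)=-2; μ^(4)=-5/2

((0, 0, 0, 0, 3); (0, 0, 0, 1, 0); (2, 2, 2, 0, 0); (0, 1, 1, 0, 0))


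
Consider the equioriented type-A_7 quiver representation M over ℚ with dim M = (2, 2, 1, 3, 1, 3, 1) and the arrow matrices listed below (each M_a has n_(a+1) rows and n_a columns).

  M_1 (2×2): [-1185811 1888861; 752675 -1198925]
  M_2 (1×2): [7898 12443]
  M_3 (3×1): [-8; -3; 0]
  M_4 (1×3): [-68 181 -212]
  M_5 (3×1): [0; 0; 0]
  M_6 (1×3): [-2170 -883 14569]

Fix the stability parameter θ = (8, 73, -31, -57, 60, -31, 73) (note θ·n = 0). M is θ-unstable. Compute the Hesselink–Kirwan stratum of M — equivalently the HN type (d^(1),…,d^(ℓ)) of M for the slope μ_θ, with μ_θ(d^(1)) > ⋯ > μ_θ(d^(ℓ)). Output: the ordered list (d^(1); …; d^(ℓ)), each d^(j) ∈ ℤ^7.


Barcode: M ≅ I[1,1], I[1,5], I[2,2], I[4,4]^2, I[6,6]^2, I[6,7]. HN layers by μ_θ (6 steps, strictly decreasing):
  μ^(1)=73; μ^(2)=60; μ^(3)=8; μ^(4)=-7/4; μ^(5)=-31; μ^(6)=-57

((0, 1, 0, 0, 0, 0, 1); (0, 0, 0, 0, 1, 0, 0); (1, 0, 0, 0, 0, 0, 0); (1, 1, 1, 1, 0, 0, 0); (0, 0, 0, 0, 0, 3, 0); (0, 0, 0, 2, 0, 0, 0))


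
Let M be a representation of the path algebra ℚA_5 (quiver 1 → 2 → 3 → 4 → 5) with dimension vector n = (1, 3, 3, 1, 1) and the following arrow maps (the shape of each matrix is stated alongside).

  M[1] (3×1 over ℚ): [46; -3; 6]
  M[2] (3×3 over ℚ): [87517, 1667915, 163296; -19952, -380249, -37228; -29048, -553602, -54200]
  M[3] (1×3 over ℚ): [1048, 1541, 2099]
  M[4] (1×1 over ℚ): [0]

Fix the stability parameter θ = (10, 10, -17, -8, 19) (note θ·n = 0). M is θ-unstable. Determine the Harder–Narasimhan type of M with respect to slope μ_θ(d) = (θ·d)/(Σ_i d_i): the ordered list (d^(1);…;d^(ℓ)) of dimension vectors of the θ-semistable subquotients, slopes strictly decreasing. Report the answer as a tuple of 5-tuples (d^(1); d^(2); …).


Barcode: M ≅ I[1,4], I[2,2], I[2,3], I[3,3], I[5,5]. HN layers by μ_θ (5 steps, strictly decreasing):
  μ^(1)=19; μ^(2)=10; μ^(3)=-5/4; μ^(4)=-7/2; μ^(5)=-17

((0, 0, 0, 0, 1); (0, 1, 0, 0, 0); (1, 1, 1, 1, 0); (0, 1, 1, 0, 0); (0, 0, 1, 0, 0))


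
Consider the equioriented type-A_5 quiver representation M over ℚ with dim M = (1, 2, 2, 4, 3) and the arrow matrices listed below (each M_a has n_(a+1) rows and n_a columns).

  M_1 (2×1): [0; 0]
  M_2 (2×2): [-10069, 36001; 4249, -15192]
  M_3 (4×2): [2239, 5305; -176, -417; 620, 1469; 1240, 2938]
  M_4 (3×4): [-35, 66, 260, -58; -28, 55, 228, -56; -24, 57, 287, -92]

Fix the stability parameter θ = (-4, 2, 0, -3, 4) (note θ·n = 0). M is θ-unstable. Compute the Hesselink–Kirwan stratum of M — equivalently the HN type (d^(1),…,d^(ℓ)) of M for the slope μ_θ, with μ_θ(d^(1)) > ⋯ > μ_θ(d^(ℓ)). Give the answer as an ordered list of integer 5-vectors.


Barcode: M ≅ I[1,1], I[2,5]^2, I[4,4], I[4,5]. HN layers by μ_θ (4 steps, strictly decreasing):
  μ^(1)=4; μ^(2)=-1/3; μ^(3)=-3; μ^(4)=-4

((0, 0, 0, 0, 3); (0, 2, 2, 2, 0); (0, 0, 0, 2, 0); (1, 0, 0, 0, 0))


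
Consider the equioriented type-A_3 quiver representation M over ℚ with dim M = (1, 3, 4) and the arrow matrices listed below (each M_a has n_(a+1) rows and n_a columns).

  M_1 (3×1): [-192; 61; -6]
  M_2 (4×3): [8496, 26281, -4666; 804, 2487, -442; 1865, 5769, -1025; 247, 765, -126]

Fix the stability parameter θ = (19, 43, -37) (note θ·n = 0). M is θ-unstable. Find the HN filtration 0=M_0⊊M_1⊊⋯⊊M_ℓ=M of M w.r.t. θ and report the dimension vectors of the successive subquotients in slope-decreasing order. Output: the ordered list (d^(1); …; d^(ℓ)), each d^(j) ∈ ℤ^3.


Barcode: M ≅ I[1,3], I[2,3]^2, I[3,3]. HN layers by μ_θ (3 steps, strictly decreasing):
  μ^(1)=25/3; μ^(2)=3; μ^(3)=-37

((1, 1, 1); (0, 2, 2); (0, 0, 1))


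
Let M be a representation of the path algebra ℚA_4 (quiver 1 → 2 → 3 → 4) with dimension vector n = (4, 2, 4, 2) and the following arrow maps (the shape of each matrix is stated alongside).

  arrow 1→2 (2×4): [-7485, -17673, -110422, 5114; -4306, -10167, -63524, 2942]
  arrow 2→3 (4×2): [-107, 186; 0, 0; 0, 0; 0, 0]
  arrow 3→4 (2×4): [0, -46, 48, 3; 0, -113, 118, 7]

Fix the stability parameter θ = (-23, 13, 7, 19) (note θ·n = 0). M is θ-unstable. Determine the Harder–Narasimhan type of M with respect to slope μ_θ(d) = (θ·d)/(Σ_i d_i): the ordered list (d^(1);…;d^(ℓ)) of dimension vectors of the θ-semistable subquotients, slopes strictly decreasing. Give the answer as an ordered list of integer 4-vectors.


Barcode: M ≅ I[1,1]^2, I[1,2], I[1,3], I[3,3], I[3,4]^2. HN layers by μ_θ (5 steps, strictly decreasing):
  μ^(1)=19; μ^(2)=13; μ^(3)=10; μ^(4)=7; μ^(5)=-23

((0, 0, 0, 2); (0, 1, 0, 0); (0, 1, 1, 0); (0, 0, 3, 0); (4, 0, 0, 0))


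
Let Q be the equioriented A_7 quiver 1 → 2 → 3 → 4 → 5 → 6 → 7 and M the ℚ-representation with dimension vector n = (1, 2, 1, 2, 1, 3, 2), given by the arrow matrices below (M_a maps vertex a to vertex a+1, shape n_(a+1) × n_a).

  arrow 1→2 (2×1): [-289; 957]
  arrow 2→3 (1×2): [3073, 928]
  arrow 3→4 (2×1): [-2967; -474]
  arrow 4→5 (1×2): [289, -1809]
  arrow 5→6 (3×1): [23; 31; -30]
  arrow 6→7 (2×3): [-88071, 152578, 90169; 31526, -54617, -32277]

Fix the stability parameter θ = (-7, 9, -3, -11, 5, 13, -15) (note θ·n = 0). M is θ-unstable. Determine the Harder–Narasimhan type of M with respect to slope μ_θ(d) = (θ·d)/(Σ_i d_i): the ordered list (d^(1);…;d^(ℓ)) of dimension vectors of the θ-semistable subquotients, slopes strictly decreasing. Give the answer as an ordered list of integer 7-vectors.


Via rank(M_{q-1}∘⋯∘M_p): M ≅ I[1,7], I[2,2], I[4,4], I[6,6], I[6,7].
μ_θ-semistable layers: μ^(1)=13; μ^(2)=9; μ^(3)=1; μ^(4)=-1; μ^(5)=-5/3; μ^(6)=-7; μ^(7)=-11

((0, 0, 0, 0, 0, 1, 0); (0, 1, 0, 0, 0, 0, 0); (0, 0, 0, 0, 1, 1, 1); (0, 0, 0, 0, 0, 1, 1); (0, 1, 1, 1, 0, 0, 0); (1, 0, 0, 0, 0, 0, 0); (0, 0, 0, 1, 0, 0, 0))


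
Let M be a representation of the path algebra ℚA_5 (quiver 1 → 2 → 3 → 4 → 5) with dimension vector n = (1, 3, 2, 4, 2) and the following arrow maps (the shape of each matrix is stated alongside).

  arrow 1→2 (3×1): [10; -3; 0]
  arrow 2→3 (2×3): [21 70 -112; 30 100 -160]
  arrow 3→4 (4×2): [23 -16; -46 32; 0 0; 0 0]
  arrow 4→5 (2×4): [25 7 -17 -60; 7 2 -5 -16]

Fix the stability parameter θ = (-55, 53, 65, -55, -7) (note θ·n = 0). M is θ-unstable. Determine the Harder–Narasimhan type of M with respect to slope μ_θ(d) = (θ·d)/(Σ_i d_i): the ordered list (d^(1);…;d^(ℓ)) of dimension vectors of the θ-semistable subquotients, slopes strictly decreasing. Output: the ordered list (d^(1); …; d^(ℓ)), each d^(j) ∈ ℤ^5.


Barcode: M ≅ I[1,2], I[2,2], I[2,5], I[3,3], I[4,4]^2, I[4,5]. HN layers by μ_θ (5 steps, strictly decreasing):
  μ^(1)=65; μ^(2)=53; μ^(3)=14; μ^(4)=-7; μ^(5)=-55

((0, 0, 1, 0, 0); (0, 2, 0, 0, 0); (0, 1, 1, 1, 1); (0, 0, 0, 0, 1); (1, 0, 0, 3, 0))


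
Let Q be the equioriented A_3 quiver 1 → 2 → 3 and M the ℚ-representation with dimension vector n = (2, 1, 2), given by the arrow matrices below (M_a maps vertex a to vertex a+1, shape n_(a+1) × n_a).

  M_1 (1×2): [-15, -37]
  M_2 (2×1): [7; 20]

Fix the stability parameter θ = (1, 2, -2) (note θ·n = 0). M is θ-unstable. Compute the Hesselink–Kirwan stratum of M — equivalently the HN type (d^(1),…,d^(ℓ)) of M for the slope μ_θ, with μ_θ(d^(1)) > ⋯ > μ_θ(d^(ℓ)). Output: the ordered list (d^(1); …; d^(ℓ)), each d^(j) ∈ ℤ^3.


Via rank(M_{q-1}∘⋯∘M_p): M ≅ I[1,1], I[1,3], I[3,3].
μ_θ-semistable layers: μ^(1)=1; μ^(2)=1/3; μ^(3)=-2

((1, 0, 0); (1, 1, 1); (0, 0, 1))


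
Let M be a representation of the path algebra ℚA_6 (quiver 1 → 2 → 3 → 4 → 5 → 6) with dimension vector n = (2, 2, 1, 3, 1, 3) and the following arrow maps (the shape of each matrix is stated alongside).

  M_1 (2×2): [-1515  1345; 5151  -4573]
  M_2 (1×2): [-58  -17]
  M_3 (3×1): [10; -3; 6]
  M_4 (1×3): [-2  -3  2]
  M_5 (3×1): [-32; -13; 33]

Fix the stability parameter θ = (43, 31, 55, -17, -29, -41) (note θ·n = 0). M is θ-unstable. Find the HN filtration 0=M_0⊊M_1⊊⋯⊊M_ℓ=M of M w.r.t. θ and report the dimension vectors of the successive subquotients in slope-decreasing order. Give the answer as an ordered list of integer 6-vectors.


Barcode: M ≅ I[1,1], I[1,6], I[2,2], I[4,4]^2, I[6,6]^2. HN layers by μ_θ (5 steps, strictly decreasing):
  μ^(1)=43; μ^(2)=31; μ^(3)=7; μ^(4)=-17; μ^(5)=-41

((1, 0, 0, 0, 0, 0); (0, 1, 0, 0, 0, 0); (1, 1, 1, 1, 1, 1); (0, 0, 0, 2, 0, 0); (0, 0, 0, 0, 0, 2))


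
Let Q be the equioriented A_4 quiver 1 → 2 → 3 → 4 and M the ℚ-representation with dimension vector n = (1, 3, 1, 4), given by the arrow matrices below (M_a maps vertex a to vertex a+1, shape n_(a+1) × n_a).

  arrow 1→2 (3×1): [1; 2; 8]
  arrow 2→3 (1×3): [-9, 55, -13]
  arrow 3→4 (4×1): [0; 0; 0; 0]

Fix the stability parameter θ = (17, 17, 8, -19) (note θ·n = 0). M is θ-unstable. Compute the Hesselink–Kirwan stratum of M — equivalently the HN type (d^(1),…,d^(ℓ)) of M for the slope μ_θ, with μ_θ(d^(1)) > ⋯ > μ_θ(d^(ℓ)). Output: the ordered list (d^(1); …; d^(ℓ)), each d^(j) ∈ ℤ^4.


Interval decomposition of M: I[1,3], I[2,2]^2, I[4,4]^4.
HN type (ℓ=3): μ^(1)=17; μ^(2)=14; μ^(3)=-19

((0, 2, 0, 0); (1, 1, 1, 0); (0, 0, 0, 4))
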